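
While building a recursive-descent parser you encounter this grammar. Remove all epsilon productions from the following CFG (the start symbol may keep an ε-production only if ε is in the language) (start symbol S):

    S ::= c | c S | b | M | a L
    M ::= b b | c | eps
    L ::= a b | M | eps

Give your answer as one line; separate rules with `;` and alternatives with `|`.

The nullable symbols are {L, M, S}.
ε ∈ L(G) since S is nullable, so keep S → ε.
For each production, add variants omitting each subset of nullable occurrences: S → a L gives a L | a.

S ::= c | c S | b | M | a L | a | eps; M ::= b b | c; L ::= a b | M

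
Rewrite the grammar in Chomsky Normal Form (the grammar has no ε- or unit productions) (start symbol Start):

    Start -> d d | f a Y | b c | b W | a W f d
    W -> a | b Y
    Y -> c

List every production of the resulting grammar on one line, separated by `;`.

Introduce a nonterminal for each terminal appearing in a rule of length ≥ 2: X1 → d, X2 → f, X3 → a, X4 → b, X5 → c.
Binarize each right-hand side of length ≥ 3 by chaining fresh nonterminals (Y1, Y2, …): affected rules were Start → X2 X3 Y; Start → X3 W X2 X1.

Start -> X1 X1 | X2 Y1 | X4 X5 | X4 W | X3 Y2; W -> a | X4 Y; Y -> c; X1 -> d; X2 -> f; X3 -> a; X4 -> b; X5 -> c; Y1 -> X3 Y; Y2 -> W Y3; Y3 -> X2 X1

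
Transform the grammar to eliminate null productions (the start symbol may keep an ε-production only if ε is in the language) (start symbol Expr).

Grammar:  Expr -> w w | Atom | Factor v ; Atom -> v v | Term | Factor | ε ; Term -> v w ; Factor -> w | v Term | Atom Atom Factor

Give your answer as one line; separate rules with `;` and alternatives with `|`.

Expr -> w w | Atom | Factor v | ε; Atom -> v v | Term | Factor; Term -> v w; Factor -> w | v Term | Atom Atom Factor | Atom Factor

The nullable symbols are {Atom, Expr}.
ε ∈ L(G) since Expr is nullable, so keep Expr → ε.
Add the nullable-subset variants: Factor → Atom Atom Factor gives Atom Atom Factor | Atom Factor.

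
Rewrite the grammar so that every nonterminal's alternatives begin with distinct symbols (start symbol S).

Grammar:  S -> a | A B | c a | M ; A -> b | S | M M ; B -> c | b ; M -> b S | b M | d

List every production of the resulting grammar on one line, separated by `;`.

S -> a | A B | c a | M; A -> b | S | M M; B -> c | b; M -> d | b M'; M' -> S | M

M has alternatives sharing prefix 'b': factor to M → b M' with M' → S | M.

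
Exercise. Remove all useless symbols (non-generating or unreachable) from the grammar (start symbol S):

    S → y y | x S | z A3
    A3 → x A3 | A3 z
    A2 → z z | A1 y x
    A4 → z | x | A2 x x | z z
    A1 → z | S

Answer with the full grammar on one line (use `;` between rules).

S → y y | x S

Generating nonterminals: {A1, A2, A4, S}.
Reachable from S after that: {S}.
Removed useless symbols: {A1, A2, A3, A4} and every production mentioning them.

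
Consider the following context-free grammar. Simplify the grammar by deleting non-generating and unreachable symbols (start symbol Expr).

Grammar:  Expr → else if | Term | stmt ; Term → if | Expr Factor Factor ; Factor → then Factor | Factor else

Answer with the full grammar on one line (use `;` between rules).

Expr → else if | Term | stmt; Term → if

Generating nonterminals: {Expr, Term}.
Reachable from Expr after that: {Expr, Term}.
Removed useless symbols: {Factor} and every production mentioning them.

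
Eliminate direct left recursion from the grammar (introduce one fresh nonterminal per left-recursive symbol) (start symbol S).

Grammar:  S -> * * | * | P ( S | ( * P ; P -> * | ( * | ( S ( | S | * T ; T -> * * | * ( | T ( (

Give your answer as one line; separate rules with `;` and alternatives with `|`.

S -> * * | * | P ( S | ( * P; P -> * | ( * | ( S ( | S | * T; T -> * * T' | * ( T'; T' -> ( ( T' | ε

T is directly left-recursive.
For T: α = {( (}, β = {* *, * (}. Rewrite as T → β T' and T' → α T' | ε.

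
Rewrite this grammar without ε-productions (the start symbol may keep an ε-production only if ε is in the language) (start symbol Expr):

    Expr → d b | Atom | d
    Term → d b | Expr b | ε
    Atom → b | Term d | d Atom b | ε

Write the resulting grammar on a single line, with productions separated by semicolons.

Expr → d b | Atom | d | ε; Term → d b | Expr b | b; Atom → b | Term d | d | d Atom b | d b

The nullable symbols are {Atom, Expr, Term}.
ε ∈ L(G) since Expr is nullable, so keep Expr → ε.
Add the nullable-subset variants: Term → Expr b gives Expr b | b. Atom → Term d gives Term d | d. Atom → d Atom b gives d Atom b | d b.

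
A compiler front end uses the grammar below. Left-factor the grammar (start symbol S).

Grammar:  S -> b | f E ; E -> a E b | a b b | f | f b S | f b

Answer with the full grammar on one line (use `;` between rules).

E has alternatives sharing prefix 'f': factor to E → f E' with E' → ε | b S | b.
E has alternatives sharing prefix 'a': factor to E → a E'' with E'' → E b | b b.
E' has alternatives sharing prefix 'b': factor to E' → b E''' with E''' → S | ε.

S -> b | f E; E -> f E' | a E''; E' -> epsilon | b E'''; E'' -> E b | b b; E''' -> S | epsilon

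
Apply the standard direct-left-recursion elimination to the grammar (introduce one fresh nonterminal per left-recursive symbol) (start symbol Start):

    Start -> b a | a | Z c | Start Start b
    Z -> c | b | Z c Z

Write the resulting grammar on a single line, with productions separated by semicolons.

Start -> b a Start1 | a Start1 | Z c Start1; Z -> c Z1 | b Z1; Start1 -> Start b Start1 | ε; Z1 -> c Z Z1 | ε

Start, Z are directly left-recursive.
For Start: α = {Start b}, β = {b a, a, Z c}. Rewrite as Start → β Start1 and Start1 → α Start1 | ε.
For Z: α = {c Z}, β = {c, b}. Rewrite as Z → β Z1 and Z1 → α Z1 | ε.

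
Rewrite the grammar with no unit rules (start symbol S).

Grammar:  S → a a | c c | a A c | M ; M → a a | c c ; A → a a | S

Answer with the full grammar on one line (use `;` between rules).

Unit pairs: A ⇒* {M, S}; S ⇒* {M}.
For every A with A ⇒* B via unit rules, add B's non-unit alternatives to A; then delete every rule of the form X → Y.

S → a a | c c | a A c; M → a a | c c; A → a a | c c | a A c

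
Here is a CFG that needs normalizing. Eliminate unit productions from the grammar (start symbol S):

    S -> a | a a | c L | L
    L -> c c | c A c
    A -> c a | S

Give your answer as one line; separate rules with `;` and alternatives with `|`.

S -> c c | c A c | a | a a | c L; L -> c c | c A c; A -> c c | c A c | a | a a | c L | c a

Unit pairs: A ⇒* {L, S}; S ⇒* {L}.
For each unit pair (A, B), copy every non-unit production of B to A, then drop all unit productions.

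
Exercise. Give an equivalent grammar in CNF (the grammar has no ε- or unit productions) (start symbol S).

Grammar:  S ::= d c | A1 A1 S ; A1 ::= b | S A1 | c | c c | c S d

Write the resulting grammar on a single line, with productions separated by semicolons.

S ::= X1 X2 | A1 Y1; A1 ::= b | S A1 | c | X2 X2 | X2 Y2; X1 ::= d; X2 ::= c; Y1 ::= A1 S; Y2 ::= S X1

Introduce a nonterminal for each terminal appearing in a rule of length ≥ 2: X1 → d, X2 → c.
Binarize each right-hand side of length ≥ 3 by chaining fresh nonterminals (Y1, Y2, …): affected rules were S → A1 A1 S; A1 → X2 S X1.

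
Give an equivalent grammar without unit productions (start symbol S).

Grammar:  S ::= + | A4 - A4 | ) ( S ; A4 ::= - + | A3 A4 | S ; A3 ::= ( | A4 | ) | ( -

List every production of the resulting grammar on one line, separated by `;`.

Unit pairs: A3 ⇒* {A4, S}; A4 ⇒* {S}.
For every A with A ⇒* B via unit rules, add B's non-unit alternatives to A; then delete every rule of the form X → Y.

S ::= + | A4 - A4 | ) ( S; A4 ::= - + | A3 A4 | + | A4 - A4 | ) ( S; A3 ::= - + | A3 A4 | + | A4 - A4 | ) ( S | ( | ) | ( -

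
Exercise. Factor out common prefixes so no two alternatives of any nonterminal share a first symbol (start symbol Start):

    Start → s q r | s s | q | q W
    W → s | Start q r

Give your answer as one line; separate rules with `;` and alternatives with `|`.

Start has alternatives sharing prefix 's': factor to Start → s Start1 with Start1 → q r | s.
Start has alternatives sharing prefix 'q': factor to Start → q Start2 with Start2 → ε | W.

Start → s Start1 | q Start2; W → s | Start q r; Start1 → q r | s; Start2 → eps | W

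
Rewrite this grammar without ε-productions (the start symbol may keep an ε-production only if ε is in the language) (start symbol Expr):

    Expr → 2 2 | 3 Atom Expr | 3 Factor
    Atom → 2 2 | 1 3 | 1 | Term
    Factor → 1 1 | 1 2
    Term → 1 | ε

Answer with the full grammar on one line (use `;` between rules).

Nullable nonterminals: {Atom, Term}.
ε ∉ L(G), so no ε-production is kept.
For each production, add variants omitting each subset of nullable occurrences: Expr → 3 Atom Expr gives 3 Atom Expr | 3 Expr.

Expr → 2 2 | 3 Atom Expr | 3 Expr | 3 Factor; Atom → 2 2 | 1 3 | 1 | Term; Factor → 1 1 | 1 2; Term → 1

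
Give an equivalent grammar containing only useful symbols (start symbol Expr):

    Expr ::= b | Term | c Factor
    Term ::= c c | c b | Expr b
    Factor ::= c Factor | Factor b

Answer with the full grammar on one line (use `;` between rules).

Expr ::= b | Term; Term ::= c c | c b | Expr b

Generating nonterminals: {Expr, Term}.
Reachable from Expr after that: {Expr, Term}.
Removed useless symbols: {Factor} and every production mentioning them.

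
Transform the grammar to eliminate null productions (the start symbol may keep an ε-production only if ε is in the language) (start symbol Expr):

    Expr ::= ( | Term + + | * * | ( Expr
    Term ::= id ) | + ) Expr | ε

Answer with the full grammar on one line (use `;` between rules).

Expr ::= ( | Term + + | + + | * * | ( Expr; Term ::= id ) | + ) Expr

Nullable set = {Term}.
ε ∉ L(G), so no ε-production is kept.
Expand every rule over subsets of its nullable positions: Expr → Term + + gives Term + + | + +.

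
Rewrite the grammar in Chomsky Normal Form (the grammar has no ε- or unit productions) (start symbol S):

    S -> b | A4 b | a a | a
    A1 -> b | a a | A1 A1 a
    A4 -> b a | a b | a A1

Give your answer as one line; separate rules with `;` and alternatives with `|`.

Introduce a nonterminal for each terminal appearing in a rule of length ≥ 2: X1 → b, X2 → a.
Binarize each right-hand side of length ≥ 3 by chaining fresh nonterminals (Y1, Y2, …): affected rules were A1 → A1 A1 X2.

S -> b | A4 X1 | X2 X2 | a; A1 -> b | X2 X2 | A1 Y1; A4 -> X1 X2 | X2 X1 | X2 A1; X1 -> b; X2 -> a; Y1 -> A1 X2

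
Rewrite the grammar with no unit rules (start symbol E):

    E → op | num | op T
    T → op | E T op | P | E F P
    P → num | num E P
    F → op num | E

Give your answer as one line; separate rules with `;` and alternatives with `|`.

Unit pairs: F ⇒* {E}; T ⇒* {P}.
Replace each nonterminal's rules with the union of the non-unit rules of every nonterminal it unit-derives.

E → op | num | op T; T → num | num E P | op | E T op | E F P; P → num | num E P; F → op | num | op T | op num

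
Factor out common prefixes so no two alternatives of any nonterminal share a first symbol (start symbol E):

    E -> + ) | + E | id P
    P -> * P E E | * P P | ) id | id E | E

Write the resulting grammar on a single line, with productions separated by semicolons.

E -> id P | + E'; P -> ) id | id E | E | * P P'; E' -> ) | E; P' -> E E | P

E has alternatives sharing prefix '+': factor to E → + E' with E' → ) | E.
P has alternatives sharing prefix '* P': factor to P → * P P' with P' → E E | P.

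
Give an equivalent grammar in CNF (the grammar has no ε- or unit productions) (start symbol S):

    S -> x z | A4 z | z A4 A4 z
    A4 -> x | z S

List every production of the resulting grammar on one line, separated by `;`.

S -> X1 X2 | A4 X2 | X2 Y1; A4 -> x | X2 S; X1 -> x; X2 -> z; Y1 -> A4 Y2; Y2 -> A4 X2

Introduce a nonterminal for each terminal appearing in a rule of length ≥ 2: X1 → x, X2 → z.
Binarize each right-hand side of length ≥ 3 by chaining fresh nonterminals (Y1, Y2, …): affected rules were S → X2 A4 A4 X2.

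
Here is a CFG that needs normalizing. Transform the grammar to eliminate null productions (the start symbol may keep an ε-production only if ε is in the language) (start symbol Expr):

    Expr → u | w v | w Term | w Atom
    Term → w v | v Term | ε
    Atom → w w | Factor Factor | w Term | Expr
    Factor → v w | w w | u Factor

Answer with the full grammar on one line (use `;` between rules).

Expr → u | w v | w Term | w | w Atom; Term → w v | v Term | v; Atom → w w | Factor Factor | w Term | w | Expr; Factor → v w | w w | u Factor

Nullable set = {Term}.
ε ∉ L(G), so no ε-production is kept.
Add the nullable-subset variants: Expr → w Term gives w Term | w. Term → v Term gives v Term | v. Atom → w Term gives w Term | w.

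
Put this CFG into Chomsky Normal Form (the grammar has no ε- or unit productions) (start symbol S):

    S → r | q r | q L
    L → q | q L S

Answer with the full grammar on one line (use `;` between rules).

Introduce a nonterminal for each terminal appearing in a rule of length ≥ 2: X1 → q, X2 → r.
Binarize each right-hand side of length ≥ 3 by chaining fresh nonterminals (Y1, Y2, …): affected rules were L → X1 L S.

S → r | X1 X2 | X1 L; L → q | X1 Y1; X1 → q; X2 → r; Y1 → L S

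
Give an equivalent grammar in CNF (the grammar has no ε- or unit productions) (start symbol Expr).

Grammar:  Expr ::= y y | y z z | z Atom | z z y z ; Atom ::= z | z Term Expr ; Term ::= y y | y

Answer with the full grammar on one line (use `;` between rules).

Introduce a nonterminal for each terminal appearing in a rule of length ≥ 2: X1 → y, X2 → z.
Binarize each right-hand side of length ≥ 3 by chaining fresh nonterminals (Y1, Y2, …): affected rules were Expr → X1 X2 X2; Expr → X2 X2 X1 X2; Atom → X2 Term Expr.

Expr ::= X1 X1 | X1 Y1 | X2 Atom | X2 Y2; Atom ::= z | X2 Y4; Term ::= X1 X1 | y; X1 ::= y; X2 ::= z; Y1 ::= X2 X2; Y2 ::= X2 Y3; Y3 ::= X1 X2; Y4 ::= Term Expr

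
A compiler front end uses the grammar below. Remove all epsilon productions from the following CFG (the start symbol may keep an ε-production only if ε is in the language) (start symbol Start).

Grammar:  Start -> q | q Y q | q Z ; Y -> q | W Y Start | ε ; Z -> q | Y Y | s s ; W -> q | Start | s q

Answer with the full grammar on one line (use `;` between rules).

Start -> q | q Y q | q q | q Z; Y -> q | W Y Start | W Start; Z -> q | Y Y | Y | s s; W -> q | Start | s q

Nullable set = {Y, Z}.
ε ∉ L(G), so no ε-production is kept.
Add the nullable-subset variants: Start → q Y q gives q Y q | q q. Y → W Y Start gives W Y Start | W Start. Z → Y Y gives Y Y | Y.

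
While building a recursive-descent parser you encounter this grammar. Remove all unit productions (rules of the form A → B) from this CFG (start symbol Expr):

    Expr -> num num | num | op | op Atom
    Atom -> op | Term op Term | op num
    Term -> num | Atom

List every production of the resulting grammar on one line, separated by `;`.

Unit pairs: Term ⇒* {Atom}.
For each unit pair (A, B), copy every non-unit production of B to A, then drop all unit productions.

Expr -> num num | num | op | op Atom; Atom -> op | Term op Term | op num; Term -> num | op | Term op Term | op num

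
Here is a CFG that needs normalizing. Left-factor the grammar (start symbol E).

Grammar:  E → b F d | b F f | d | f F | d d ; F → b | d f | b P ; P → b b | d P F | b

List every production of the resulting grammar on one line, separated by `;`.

E has alternatives sharing prefix 'b F': factor to E → b F E' with E' → d | f.
E has alternatives sharing prefix 'd': factor to E → d E'' with E'' → ε | d.
F has alternatives sharing prefix 'b': factor to F → b F' with F' → ε | P.
P has alternatives sharing prefix 'b': factor to P → b P' with P' → b | ε.

E → f F | b F E' | d E''; F → d f | b F'; P → d P F | b P'; E' → d | f; E'' → eps | d; F' → eps | P; P' → b | eps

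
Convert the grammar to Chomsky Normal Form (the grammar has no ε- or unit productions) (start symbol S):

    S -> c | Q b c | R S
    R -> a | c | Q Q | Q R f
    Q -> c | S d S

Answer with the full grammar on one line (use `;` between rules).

Introduce a nonterminal for each terminal appearing in a rule of length ≥ 2: X1 → b, X2 → c, X3 → f, X4 → d.
Binarize each right-hand side of length ≥ 3 by chaining fresh nonterminals (Y1, Y2, …): affected rules were S → Q X1 X2; R → Q R X3; Q → S X4 S.

S -> c | Q Y1 | R S; R -> a | c | Q Q | Q Y2; Q -> c | S Y3; X1 -> b; X2 -> c; X3 -> f; X4 -> d; Y1 -> X1 X2; Y2 -> R X3; Y3 -> X4 S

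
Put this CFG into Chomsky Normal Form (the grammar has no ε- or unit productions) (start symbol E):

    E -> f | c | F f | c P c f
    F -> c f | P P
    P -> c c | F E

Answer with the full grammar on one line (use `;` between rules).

Introduce a nonterminal for each terminal appearing in a rule of length ≥ 2: X1 → f, X2 → c.
Binarize each right-hand side of length ≥ 3 by chaining fresh nonterminals (Y1, Y2, …): affected rules were E → X2 P X2 X1.

E -> f | c | F X1 | X2 Y1; F -> X2 X1 | P P; P -> X2 X2 | F E; X1 -> f; X2 -> c; Y1 -> P Y2; Y2 -> X2 X1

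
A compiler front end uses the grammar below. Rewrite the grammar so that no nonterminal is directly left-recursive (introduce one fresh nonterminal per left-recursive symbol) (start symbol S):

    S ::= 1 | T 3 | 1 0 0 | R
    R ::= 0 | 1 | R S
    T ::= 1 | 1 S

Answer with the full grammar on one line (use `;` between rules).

S ::= 1 | T 3 | 1 0 0 | R; R ::= 0 R' | 1 R'; T ::= 1 | 1 S; R' ::= S R' | ε

Left recursion appears on R.
For R: α = {S}, β = {0, 1}. Rewrite as R → β R' and R' → α R' | ε.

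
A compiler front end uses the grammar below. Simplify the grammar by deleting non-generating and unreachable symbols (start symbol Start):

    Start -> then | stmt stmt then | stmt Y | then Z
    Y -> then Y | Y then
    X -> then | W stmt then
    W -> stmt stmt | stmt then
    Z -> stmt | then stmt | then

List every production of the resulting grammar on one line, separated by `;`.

Generating nonterminals: {Start, W, X, Z}.
Reachable from Start after that: {Start, Z}.
Removed useless symbols: {W, X, Y} and every production mentioning them.

Start -> then | stmt stmt then | then Z; Z -> stmt | then stmt | then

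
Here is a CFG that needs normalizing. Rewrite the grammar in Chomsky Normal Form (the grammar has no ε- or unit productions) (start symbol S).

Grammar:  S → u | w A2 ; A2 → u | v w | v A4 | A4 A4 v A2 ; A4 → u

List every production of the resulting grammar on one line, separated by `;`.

S → u | X1 A2; A2 → u | X2 X1 | X2 A4 | A4 Y1; A4 → u; X1 → w; X2 → v; Y1 → A4 Y2; Y2 → X2 A2

Introduce a nonterminal for each terminal appearing in a rule of length ≥ 2: X1 → w, X2 → v.
Binarize each right-hand side of length ≥ 3 by chaining fresh nonterminals (Y1, Y2, …): affected rules were A2 → A4 A4 X2 A2.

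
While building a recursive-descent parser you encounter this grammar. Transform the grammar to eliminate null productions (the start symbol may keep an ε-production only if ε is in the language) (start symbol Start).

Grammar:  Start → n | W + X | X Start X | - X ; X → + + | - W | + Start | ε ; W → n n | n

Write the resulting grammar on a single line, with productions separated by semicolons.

Start → n | W + X | W + | X Start X | X Start | Start X | - X | -; X → + + | - W | + Start; W → n n | n

Nullable nonterminals: {X}.
ε ∉ L(G), so no ε-production is kept.
For each production, add variants omitting each subset of nullable occurrences: Start → W + X gives W + X | W +. Start → X Start X gives X Start X | X Start | Start X. Start → - X gives - X | -.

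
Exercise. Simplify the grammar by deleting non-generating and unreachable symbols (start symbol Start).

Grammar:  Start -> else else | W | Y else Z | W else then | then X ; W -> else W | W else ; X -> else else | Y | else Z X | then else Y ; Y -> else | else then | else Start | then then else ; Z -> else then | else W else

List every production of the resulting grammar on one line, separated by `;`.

Generating nonterminals: {Start, X, Y, Z}.
Reachable from Start after that: {Start, X, Y, Z}.
Removed useless symbols: {W} and every production mentioning them.

Start -> else else | Y else Z | then X; X -> else else | Y | else Z X | then else Y; Y -> else | else then | else Start | then then else; Z -> else then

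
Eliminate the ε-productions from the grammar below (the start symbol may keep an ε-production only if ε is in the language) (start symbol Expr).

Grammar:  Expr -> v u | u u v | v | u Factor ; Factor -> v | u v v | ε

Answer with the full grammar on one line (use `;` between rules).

Expr -> v u | u u v | v | u Factor | u; Factor -> v | u v v

Nullable set = {Factor}.
ε ∉ L(G), so no ε-production is kept.
Expand every rule over subsets of its nullable positions: Expr → u Factor gives u Factor | u.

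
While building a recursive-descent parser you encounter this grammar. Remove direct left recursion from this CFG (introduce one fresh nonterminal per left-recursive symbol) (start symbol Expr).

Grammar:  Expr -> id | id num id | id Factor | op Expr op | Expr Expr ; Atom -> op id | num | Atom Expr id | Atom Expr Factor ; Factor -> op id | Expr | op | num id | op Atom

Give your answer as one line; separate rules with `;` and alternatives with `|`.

Directly left-recursive nonterminals: Expr, Atom.
For Expr: α = {Expr}, β = {id, id num id, id Factor, op Expr op}. Rewrite as Expr → β Expr1 and Expr1 → α Expr1 | ε.
For Atom: α = {Expr id, Expr Factor}, β = {op id, num}. Rewrite as Atom → β Atom1 and Atom1 → α Atom1 | ε.

Expr -> id Expr1 | id num id Expr1 | id Factor Expr1 | op Expr op Expr1; Atom -> op id Atom1 | num Atom1; Factor -> op id | Expr | op | num id | op Atom; Expr1 -> Expr Expr1 | ε; Atom1 -> Expr id Atom1 | Expr Factor Atom1 | ε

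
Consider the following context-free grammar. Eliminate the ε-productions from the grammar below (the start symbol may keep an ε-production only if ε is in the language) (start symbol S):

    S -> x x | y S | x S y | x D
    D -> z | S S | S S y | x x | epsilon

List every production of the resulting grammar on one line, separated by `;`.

S -> x x | y S | x S y | x D | x; D -> z | S S | S S y | x x

Nullable set = {D}.
ε ∉ L(G), so no ε-production is kept.
For each production, add variants omitting each subset of nullable occurrences: S → x D gives x D | x.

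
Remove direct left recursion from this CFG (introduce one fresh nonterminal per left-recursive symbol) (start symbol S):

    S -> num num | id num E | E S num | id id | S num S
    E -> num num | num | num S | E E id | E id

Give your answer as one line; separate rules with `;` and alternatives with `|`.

S -> num num S' | id num E S' | E S num S' | id id S'; E -> num num E' | num E' | num S E'; S' -> num S S' | epsilon; E' -> E id E' | id E' | epsilon

S, E are directly left-recursive.
For S: α = {num S}, β = {num num, id num E, E S num, id id}. Rewrite as S → β S' and S' → α S' | ε.
For E: α = {E id, id}, β = {num num, num, num S}. Rewrite as E → β E' and E' → α E' | ε.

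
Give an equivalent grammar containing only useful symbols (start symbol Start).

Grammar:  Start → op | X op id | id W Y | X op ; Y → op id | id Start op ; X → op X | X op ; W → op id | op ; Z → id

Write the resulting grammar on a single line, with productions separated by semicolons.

Generating nonterminals: {Start, W, Y, Z}.
Reachable from Start after that: {Start, W, Y}.
Removed useless symbols: {X, Z} and every production mentioning them.

Start → op | id W Y; Y → op id | id Start op; W → op id | op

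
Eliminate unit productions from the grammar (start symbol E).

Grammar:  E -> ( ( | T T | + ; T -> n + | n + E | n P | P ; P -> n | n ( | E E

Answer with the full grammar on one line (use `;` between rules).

Unit pairs: T ⇒* {P}.
For every A with A ⇒* B via unit rules, add B's non-unit alternatives to A; then delete every rule of the form X → Y.

E -> ( ( | T T | +; T -> n | n ( | E E | n + | n + E | n P; P -> n | n ( | E E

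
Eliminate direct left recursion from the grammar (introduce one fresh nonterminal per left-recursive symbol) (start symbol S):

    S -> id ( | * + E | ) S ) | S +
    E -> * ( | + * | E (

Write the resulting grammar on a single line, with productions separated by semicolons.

Directly left-recursive nonterminals: S, E.
For S: α = {+}, β = {id (, * + E, ) S )}. Rewrite as S → β S' and S' → α S' | ε.
For E: α = {(}, β = {* (, + *}. Rewrite as E → β E' and E' → α E' | ε.

S -> id ( S' | * + E S' | ) S ) S'; E -> * ( E' | + * E'; S' -> + S' | ε; E' -> ( E' | ε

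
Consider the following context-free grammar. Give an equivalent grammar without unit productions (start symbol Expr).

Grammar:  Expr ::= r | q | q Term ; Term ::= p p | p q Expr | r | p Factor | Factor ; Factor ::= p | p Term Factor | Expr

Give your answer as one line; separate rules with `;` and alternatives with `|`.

Expr ::= r | q | q Term; Term ::= p p | p q Expr | r | p Factor | p | p Term Factor | q | q Term; Factor ::= p | p Term Factor | r | q | q Term

Unit pairs: Factor ⇒* {Expr}; Term ⇒* {Expr, Factor}.
For each unit pair (A, B), copy every non-unit production of B to A, then drop all unit productions.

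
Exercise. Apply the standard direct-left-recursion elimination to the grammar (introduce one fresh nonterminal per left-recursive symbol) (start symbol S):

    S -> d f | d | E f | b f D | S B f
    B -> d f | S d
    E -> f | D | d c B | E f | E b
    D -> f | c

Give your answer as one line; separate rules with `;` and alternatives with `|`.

Left recursion appears on S, E.
For S: α = {B f}, β = {d f, d, E f, b f D}. Rewrite as S → β S' and S' → α S' | ε.
For E: α = {f, b}, β = {f, D, d c B}. Rewrite as E → β E' and E' → α E' | ε.

S -> d f S' | d S' | E f S' | b f D S'; B -> d f | S d; E -> f E' | D E' | d c B E'; D -> f | c; S' -> B f S' | ε; E' -> f E' | b E' | ε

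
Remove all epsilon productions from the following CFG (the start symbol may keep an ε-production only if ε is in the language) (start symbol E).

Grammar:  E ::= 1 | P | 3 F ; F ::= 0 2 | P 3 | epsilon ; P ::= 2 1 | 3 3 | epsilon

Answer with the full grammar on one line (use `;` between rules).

The nullable symbols are {E, F, P}.
ε ∈ L(G) since E is nullable, so keep E → ε.
For each production, add variants omitting each subset of nullable occurrences: E → 3 F gives 3 F | 3. F → P 3 gives P 3 | 3.

E ::= 1 | P | 3 F | 3 | ε; F ::= 0 2 | P 3 | 3; P ::= 2 1 | 3 3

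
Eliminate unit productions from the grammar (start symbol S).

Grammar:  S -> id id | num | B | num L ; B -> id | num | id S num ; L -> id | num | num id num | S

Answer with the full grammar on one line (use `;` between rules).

Unit pairs: L ⇒* {B, S}; S ⇒* {B}.
Replace each nonterminal's rules with the union of the non-unit rules of every nonterminal it unit-derives.

S -> id | num | id S num | id id | num L; B -> id | num | id S num; L -> id | num | num id num | id S num | id id | num L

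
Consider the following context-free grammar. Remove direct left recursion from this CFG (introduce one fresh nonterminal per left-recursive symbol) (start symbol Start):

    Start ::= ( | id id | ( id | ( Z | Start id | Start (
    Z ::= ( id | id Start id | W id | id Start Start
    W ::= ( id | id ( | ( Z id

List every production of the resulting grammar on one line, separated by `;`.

Start is directly left-recursive.
For Start: α = {id, (}, β = {(, id id, ( id, ( Z}. Rewrite as Start → β Start1 and Start1 → α Start1 | ε.

Start ::= ( Start1 | id id Start1 | ( id Start1 | ( Z Start1; Z ::= ( id | id Start id | W id | id Start Start; W ::= ( id | id ( | ( Z id; Start1 ::= id Start1 | ( Start1 | eps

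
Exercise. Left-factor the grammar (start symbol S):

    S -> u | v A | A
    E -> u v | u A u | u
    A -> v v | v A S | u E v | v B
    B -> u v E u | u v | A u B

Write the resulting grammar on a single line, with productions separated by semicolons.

S -> u | v A | A; E -> u E'; A -> u E v | v A'; B -> A u B | u v B'; E' -> v | A u | ε; A' -> v | A S | B; B' -> E u | ε

E has alternatives sharing prefix 'u': factor to E → u E' with E' → v | A u | ε.
A has alternatives sharing prefix 'v': factor to A → v A' with A' → v | A S | B.
B has alternatives sharing prefix 'u v': factor to B → u v B' with B' → E u | ε.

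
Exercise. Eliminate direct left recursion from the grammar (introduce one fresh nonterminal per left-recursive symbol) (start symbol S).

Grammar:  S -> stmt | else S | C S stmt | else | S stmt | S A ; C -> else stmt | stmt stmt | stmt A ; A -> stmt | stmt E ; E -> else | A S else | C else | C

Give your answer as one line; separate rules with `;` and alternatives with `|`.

S -> stmt S' | else S S' | C S stmt S' | else S'; C -> else stmt | stmt stmt | stmt A; A -> stmt | stmt E; E -> else | A S else | C else | C; S' -> stmt S' | A S' | ε

Directly left-recursive nonterminal: S.
For S: α = {stmt, A}, β = {stmt, else S, C S stmt, else}. Rewrite as S → β S' and S' → α S' | ε.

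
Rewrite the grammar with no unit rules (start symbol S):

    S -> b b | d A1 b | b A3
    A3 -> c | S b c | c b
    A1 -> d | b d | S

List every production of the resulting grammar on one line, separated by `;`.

Unit pairs: A1 ⇒* {S}.
For every A with A ⇒* B via unit rules, add B's non-unit alternatives to A; then delete every rule of the form X → Y.

S -> b b | d A1 b | b A3; A3 -> c | S b c | c b; A1 -> d | b d | b b | d A1 b | b A3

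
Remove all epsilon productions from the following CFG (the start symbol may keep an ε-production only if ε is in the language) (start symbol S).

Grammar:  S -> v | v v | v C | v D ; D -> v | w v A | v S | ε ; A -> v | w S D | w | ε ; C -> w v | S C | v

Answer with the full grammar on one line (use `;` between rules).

Nullable set = {A, D}.
ε ∉ L(G), so no ε-production is kept.
For each production, add variants omitting each subset of nullable occurrences: D → w v A gives w v A | w v. A → w S D gives w S D | w S.

S -> v | v v | v C | v D; D -> v | w v A | w v | v S; A -> v | w S D | w S | w; C -> w v | S C | v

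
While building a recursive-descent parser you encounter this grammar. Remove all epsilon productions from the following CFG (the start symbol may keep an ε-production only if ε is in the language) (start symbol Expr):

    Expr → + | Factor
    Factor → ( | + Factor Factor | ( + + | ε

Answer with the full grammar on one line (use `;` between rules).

Expr → + | Factor | ε; Factor → ( | + Factor Factor | + Factor | + | ( + +

Nullable nonterminals: {Expr, Factor}.
ε ∈ L(G) since Expr is nullable, so keep Expr → ε.
Add the nullable-subset variants: Factor → + Factor Factor gives + Factor Factor | + Factor | +.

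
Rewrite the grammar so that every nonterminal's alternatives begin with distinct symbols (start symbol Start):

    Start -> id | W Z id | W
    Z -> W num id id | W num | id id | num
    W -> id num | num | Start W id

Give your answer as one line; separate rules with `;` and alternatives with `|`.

Start has alternatives sharing prefix 'W': factor to Start → W Start1 with Start1 → Z id | ε.
Z has alternatives sharing prefix 'W num': factor to Z → W num Z1 with Z1 → id id | ε.

Start -> id | W Start1; Z -> id id | num | W num Z1; W -> id num | num | Start W id; Start1 -> Z id | ε; Z1 -> id id | ε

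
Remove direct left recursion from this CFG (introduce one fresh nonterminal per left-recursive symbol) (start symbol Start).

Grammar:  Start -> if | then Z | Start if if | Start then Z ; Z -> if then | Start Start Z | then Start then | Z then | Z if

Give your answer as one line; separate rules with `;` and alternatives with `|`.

Directly left-recursive nonterminals: Start, Z.
For Start: α = {if if, then Z}, β = {if, then Z}. Rewrite as Start → β Start1 and Start1 → α Start1 | ε.
For Z: α = {then, if}, β = {if then, Start Start Z, then Start then}. Rewrite as Z → β Z1 and Z1 → α Z1 | ε.

Start -> if Start1 | then Z Start1; Z -> if then Z1 | Start Start Z Z1 | then Start then Z1; Start1 -> if if Start1 | then Z Start1 | ε; Z1 -> then Z1 | if Z1 | ε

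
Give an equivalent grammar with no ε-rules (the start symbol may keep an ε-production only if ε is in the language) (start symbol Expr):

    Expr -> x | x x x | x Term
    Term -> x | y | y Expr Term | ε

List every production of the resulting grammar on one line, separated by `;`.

Nullable set = {Term}.
ε ∉ L(G), so no ε-production is kept.
Add the nullable-subset variants: Term → y Expr Term gives y Expr Term | y Expr.

Expr -> x | x x x | x Term; Term -> x | y | y Expr Term | y Expr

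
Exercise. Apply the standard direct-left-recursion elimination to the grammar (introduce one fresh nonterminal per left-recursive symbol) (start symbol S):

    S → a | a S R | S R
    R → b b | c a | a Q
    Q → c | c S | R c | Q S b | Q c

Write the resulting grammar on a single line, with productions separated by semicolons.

Directly left-recursive nonterminals: S, Q.
For S: α = {R}, β = {a, a S R}. Rewrite as S → β S' and S' → α S' | ε.
For Q: α = {S b, c}, β = {c, c S, R c}. Rewrite as Q → β Q' and Q' → α Q' | ε.

S → a S' | a S R S'; R → b b | c a | a Q; Q → c Q' | c S Q' | R c Q'; S' → R S' | epsilon; Q' → S b Q' | c Q' | epsilon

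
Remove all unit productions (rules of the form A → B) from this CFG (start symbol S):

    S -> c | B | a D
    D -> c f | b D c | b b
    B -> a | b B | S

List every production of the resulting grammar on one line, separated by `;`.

Unit pairs: B ⇒* {S}; S ⇒* {B}.
Replace each nonterminal's rules with the union of the non-unit rules of every nonterminal it unit-derives.

S -> a | b B | c | a D; D -> c f | b D c | b b; B -> a | b B | c | a D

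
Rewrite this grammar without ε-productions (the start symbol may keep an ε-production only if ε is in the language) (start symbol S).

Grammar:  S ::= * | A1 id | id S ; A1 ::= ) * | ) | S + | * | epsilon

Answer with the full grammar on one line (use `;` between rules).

S ::= * | A1 id | id | id S; A1 ::= ) * | ) | S + | *

The nullable symbols are {A1}.
ε ∉ L(G), so no ε-production is kept.
Expand every rule over subsets of its nullable positions: S → A1 id gives A1 id | id.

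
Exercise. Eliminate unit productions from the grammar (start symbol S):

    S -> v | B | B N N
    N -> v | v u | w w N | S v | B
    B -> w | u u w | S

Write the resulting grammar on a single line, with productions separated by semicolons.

Unit pairs: B ⇒* {S}; N ⇒* {B, S}; S ⇒* {B}.
For every A with A ⇒* B via unit rules, add B's non-unit alternatives to A; then delete every rule of the form X → Y.

S -> w | u u w | v | B N N; N -> w | u u w | v | B N N | v u | w w N | S v; B -> w | u u w | v | B N N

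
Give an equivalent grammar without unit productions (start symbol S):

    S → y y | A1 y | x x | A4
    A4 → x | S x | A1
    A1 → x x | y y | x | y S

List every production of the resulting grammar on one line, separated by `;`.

S → x | S x | x x | y y | y S | A1 y; A4 → x | S x | x x | y y | y S; A1 → x x | y y | x | y S

Unit pairs: A4 ⇒* {A1}; S ⇒* {A1, A4}.
For each unit pair (A, B), copy every non-unit production of B to A, then drop all unit productions.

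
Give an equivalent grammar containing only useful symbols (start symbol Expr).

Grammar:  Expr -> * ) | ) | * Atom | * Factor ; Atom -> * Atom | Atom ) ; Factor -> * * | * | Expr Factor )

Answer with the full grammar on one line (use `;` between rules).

Generating nonterminals: {Expr, Factor}.
Reachable from Expr after that: {Expr, Factor}.
Removed useless symbols: {Atom} and every production mentioning them.

Expr -> * ) | ) | * Factor; Factor -> * * | * | Expr Factor )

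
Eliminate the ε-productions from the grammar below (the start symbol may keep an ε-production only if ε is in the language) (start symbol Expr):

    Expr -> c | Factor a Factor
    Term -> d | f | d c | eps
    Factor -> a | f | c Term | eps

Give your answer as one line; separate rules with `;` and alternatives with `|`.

Expr -> c | Factor a Factor | Factor a | a Factor | a; Term -> d | f | d c; Factor -> a | f | c Term | c

Nullable nonterminals: {Factor, Term}.
ε ∉ L(G), so no ε-production is kept.
For each production, add variants omitting each subset of nullable occurrences: Expr → Factor a Factor gives Factor a Factor | Factor a | a Factor | a. Factor → c Term gives c Term | c.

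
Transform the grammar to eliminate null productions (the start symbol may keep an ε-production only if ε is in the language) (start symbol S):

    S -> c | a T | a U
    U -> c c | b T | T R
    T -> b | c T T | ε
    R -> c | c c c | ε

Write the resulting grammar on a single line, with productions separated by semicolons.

Nullable nonterminals: {R, T, U}.
ε ∉ L(G), so no ε-production is kept.
For each production, add variants omitting each subset of nullable occurrences: S → a T gives a T | a. U → b T gives b T | b. U → T R gives T R | T | R. T → c T T gives c T T | c T | c.

S -> c | a T | a | a U; U -> c c | b T | b | T R | T | R; T -> b | c T T | c T | c; R -> c | c c c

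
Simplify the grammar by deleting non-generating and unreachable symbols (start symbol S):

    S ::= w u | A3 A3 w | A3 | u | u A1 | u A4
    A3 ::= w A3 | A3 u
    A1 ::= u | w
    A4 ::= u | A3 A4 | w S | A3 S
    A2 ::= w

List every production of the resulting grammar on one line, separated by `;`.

S ::= w u | u | u A1 | u A4; A1 ::= u | w; A4 ::= u | w S

Generating nonterminals: {A1, A2, A4, S}.
Reachable from S after that: {A1, A4, S}.
Removed useless symbols: {A2, A3} and every production mentioning them.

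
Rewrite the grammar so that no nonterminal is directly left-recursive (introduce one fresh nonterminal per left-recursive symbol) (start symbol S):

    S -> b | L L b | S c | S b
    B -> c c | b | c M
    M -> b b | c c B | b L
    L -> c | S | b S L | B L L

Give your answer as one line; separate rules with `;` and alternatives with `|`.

S -> b S' | L L b S'; B -> c c | b | c M; M -> b b | c c B | b L; L -> c | S | b S L | B L L; S' -> c S' | b S' | ε

S is directly left-recursive.
For S: α = {c, b}, β = {b, L L b}. Rewrite as S → β S' and S' → α S' | ε.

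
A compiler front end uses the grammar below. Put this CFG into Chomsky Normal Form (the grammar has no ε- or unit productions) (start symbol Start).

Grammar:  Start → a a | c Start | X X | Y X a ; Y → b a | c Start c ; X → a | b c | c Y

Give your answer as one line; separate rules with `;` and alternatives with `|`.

Introduce a nonterminal for each terminal appearing in a rule of length ≥ 2: X1 → a, X2 → c, X3 → b.
Binarize each right-hand side of length ≥ 3 by chaining fresh nonterminals (Y1, Y2, …): affected rules were Start → Y X X1; Y → X2 Start X2.

Start → X1 X1 | X2 Start | X X | Y Y1; Y → X3 X1 | X2 Y2; X → a | X3 X2 | X2 Y; X1 → a; X2 → c; X3 → b; Y1 → X X1; Y2 → Start X2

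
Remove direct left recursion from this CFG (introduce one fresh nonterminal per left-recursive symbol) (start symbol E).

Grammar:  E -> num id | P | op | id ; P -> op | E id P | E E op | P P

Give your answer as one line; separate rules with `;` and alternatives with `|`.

E -> num id | P | op | id; P -> op P' | E id P P' | E E op P'; P' -> P P' | ε

Directly left-recursive nonterminal: P.
For P: α = {P}, β = {op, E id P, E E op}. Rewrite as P → β P' and P' → α P' | ε.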